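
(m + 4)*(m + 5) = m^2 + 9*m + 20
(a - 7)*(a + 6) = a^2 - a - 42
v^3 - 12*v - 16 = (v - 4)*(v + 2)^2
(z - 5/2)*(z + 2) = z^2 - z/2 - 5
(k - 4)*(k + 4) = k^2 - 16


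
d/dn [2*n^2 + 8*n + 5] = 4*n + 8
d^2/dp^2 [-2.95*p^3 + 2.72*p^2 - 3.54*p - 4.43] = 5.44 - 17.7*p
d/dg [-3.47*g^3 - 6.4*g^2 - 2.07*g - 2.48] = -10.41*g^2 - 12.8*g - 2.07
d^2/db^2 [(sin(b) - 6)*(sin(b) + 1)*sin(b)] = -9*sin(b)^3 + 20*sin(b)^2 + 12*sin(b) - 10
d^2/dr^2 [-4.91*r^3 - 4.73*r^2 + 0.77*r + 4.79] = -29.46*r - 9.46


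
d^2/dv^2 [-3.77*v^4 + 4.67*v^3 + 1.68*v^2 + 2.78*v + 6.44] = -45.24*v^2 + 28.02*v + 3.36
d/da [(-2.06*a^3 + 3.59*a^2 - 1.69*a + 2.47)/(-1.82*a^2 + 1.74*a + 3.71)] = (3.7492*a^4 - 7.1688*a^3 - 19.757*a^2 + 35.6286*a - 10.5677)/(3.3124*a^4 - 6.3336*a^3 - 10.4768*a^2 + 12.9108*a + 13.7641)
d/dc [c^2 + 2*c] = 2*c + 2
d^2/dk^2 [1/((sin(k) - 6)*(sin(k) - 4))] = 2*(-2*sin(k)^4 + 15*sin(k)^3 + sin(k)^2 - 150*sin(k) + 76)/((sin(k) - 6)^3*(sin(k) - 4)^3)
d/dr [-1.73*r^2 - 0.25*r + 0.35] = -3.46*r - 0.25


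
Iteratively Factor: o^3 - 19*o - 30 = (o + 3)*(o^2 - 3*o - 10) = (o - 5)*(o + 3)*(o + 2)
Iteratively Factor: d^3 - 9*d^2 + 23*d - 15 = (d - 5)*(d^2 - 4*d + 3) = (d - 5)*(d - 1)*(d - 3)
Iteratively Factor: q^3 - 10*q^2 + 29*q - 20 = (q - 4)*(q^2 - 6*q + 5) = (q - 4)*(q - 1)*(q - 5)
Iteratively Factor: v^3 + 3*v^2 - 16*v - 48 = (v + 3)*(v^2 - 16) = (v + 3)*(v + 4)*(v - 4)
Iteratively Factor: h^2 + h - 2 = (h - 1)*(h + 2)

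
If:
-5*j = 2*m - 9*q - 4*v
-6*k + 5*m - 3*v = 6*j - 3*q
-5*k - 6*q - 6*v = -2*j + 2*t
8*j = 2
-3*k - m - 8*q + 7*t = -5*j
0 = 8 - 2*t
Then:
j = 1/4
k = 5502/1787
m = -10905/7148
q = 19245/7148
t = 4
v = -11630/1787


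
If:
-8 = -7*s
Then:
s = 8/7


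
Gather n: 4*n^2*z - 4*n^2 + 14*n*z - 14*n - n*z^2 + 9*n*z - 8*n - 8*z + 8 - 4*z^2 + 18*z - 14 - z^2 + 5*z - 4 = n^2*(4*z - 4) + n*(-z^2 + 23*z - 22) - 5*z^2 + 15*z - 10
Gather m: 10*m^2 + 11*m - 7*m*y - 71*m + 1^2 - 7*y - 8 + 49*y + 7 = 10*m^2 + m*(-7*y - 60) + 42*y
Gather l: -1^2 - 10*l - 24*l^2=-24*l^2 - 10*l - 1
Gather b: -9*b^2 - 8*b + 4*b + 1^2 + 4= -9*b^2 - 4*b + 5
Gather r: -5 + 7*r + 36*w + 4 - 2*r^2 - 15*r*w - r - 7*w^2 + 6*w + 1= -2*r^2 + r*(6 - 15*w) - 7*w^2 + 42*w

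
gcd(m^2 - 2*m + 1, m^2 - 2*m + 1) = m^2 - 2*m + 1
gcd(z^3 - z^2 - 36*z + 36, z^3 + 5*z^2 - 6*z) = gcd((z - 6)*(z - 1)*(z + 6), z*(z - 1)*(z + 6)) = z^2 + 5*z - 6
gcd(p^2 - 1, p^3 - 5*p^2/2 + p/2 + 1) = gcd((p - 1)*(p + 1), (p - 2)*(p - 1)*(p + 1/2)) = p - 1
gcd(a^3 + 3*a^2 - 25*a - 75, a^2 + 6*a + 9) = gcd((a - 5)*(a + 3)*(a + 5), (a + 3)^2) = a + 3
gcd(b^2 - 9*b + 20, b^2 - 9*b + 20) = b^2 - 9*b + 20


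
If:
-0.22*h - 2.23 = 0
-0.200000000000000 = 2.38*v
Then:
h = -10.14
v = -0.08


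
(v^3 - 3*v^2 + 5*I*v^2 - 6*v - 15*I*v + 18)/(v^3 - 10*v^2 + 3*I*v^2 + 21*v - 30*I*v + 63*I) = (v + 2*I)/(v - 7)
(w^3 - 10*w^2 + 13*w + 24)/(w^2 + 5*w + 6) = (w^3 - 10*w^2 + 13*w + 24)/(w^2 + 5*w + 6)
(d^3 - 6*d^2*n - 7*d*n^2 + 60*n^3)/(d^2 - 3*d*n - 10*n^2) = (d^2 - d*n - 12*n^2)/(d + 2*n)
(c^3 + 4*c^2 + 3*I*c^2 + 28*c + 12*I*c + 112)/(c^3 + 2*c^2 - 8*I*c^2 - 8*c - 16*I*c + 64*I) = (c^2 + 3*I*c + 28)/(c^2 + c*(-2 - 8*I) + 16*I)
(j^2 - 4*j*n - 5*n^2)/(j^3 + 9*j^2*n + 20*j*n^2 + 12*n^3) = (j - 5*n)/(j^2 + 8*j*n + 12*n^2)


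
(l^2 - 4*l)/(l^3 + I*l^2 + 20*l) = (l - 4)/(l^2 + I*l + 20)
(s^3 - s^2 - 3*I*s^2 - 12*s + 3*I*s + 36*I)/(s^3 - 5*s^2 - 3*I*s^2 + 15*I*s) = (s^2 - s - 12)/(s*(s - 5))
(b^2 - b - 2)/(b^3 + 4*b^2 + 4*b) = (b^2 - b - 2)/(b*(b^2 + 4*b + 4))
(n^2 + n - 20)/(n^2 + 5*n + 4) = (n^2 + n - 20)/(n^2 + 5*n + 4)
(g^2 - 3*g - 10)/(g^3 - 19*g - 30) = 1/(g + 3)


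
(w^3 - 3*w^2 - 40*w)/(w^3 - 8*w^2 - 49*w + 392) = w*(w + 5)/(w^2 - 49)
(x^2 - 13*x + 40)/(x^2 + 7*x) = (x^2 - 13*x + 40)/(x*(x + 7))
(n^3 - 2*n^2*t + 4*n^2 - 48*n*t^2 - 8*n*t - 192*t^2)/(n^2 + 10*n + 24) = (n^2 - 2*n*t - 48*t^2)/(n + 6)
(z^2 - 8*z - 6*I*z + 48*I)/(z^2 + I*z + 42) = (z - 8)/(z + 7*I)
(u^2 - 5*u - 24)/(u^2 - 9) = (u - 8)/(u - 3)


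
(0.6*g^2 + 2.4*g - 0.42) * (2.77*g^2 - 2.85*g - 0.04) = 1.662*g^4 + 4.938*g^3 - 8.0274*g^2 + 1.101*g + 0.0168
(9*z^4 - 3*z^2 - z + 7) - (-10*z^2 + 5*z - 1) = 9*z^4 + 7*z^2 - 6*z + 8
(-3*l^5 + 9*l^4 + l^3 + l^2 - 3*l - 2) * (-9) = 27*l^5 - 81*l^4 - 9*l^3 - 9*l^2 + 27*l + 18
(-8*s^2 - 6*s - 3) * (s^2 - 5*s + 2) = -8*s^4 + 34*s^3 + 11*s^2 + 3*s - 6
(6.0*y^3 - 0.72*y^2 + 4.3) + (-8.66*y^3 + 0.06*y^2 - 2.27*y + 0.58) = -2.66*y^3 - 0.66*y^2 - 2.27*y + 4.88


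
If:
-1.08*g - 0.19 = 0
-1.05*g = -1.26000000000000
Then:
No Solution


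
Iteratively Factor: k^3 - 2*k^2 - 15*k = (k + 3)*(k^2 - 5*k) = (k - 5)*(k + 3)*(k)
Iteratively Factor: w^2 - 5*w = (w)*(w - 5)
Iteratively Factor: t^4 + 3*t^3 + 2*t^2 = (t)*(t^3 + 3*t^2 + 2*t) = t^2*(t^2 + 3*t + 2) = t^2*(t + 2)*(t + 1)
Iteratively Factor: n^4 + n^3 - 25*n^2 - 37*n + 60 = (n + 4)*(n^3 - 3*n^2 - 13*n + 15) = (n + 3)*(n + 4)*(n^2 - 6*n + 5) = (n - 5)*(n + 3)*(n + 4)*(n - 1)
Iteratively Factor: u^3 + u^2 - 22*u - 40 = (u + 2)*(u^2 - u - 20) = (u + 2)*(u + 4)*(u - 5)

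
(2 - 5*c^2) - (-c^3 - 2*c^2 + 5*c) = c^3 - 3*c^2 - 5*c + 2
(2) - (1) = 1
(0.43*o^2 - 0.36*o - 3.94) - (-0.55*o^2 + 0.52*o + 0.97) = 0.98*o^2 - 0.88*o - 4.91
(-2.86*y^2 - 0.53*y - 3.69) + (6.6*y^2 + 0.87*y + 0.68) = 3.74*y^2 + 0.34*y - 3.01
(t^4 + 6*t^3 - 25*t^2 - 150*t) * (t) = t^5 + 6*t^4 - 25*t^3 - 150*t^2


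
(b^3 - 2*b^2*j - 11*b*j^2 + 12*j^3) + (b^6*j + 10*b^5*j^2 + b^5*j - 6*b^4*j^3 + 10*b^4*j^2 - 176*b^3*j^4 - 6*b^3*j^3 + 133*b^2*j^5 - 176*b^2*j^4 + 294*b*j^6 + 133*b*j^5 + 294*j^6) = b^6*j + 10*b^5*j^2 + b^5*j - 6*b^4*j^3 + 10*b^4*j^2 - 176*b^3*j^4 - 6*b^3*j^3 + b^3 + 133*b^2*j^5 - 176*b^2*j^4 - 2*b^2*j + 294*b*j^6 + 133*b*j^5 - 11*b*j^2 + 294*j^6 + 12*j^3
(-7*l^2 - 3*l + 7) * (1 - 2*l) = 14*l^3 - l^2 - 17*l + 7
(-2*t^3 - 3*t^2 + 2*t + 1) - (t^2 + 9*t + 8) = -2*t^3 - 4*t^2 - 7*t - 7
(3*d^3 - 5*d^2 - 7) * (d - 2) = 3*d^4 - 11*d^3 + 10*d^2 - 7*d + 14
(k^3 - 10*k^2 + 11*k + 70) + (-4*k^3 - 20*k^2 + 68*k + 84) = -3*k^3 - 30*k^2 + 79*k + 154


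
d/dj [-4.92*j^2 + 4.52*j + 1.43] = 4.52 - 9.84*j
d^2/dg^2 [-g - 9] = 0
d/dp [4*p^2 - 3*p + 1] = 8*p - 3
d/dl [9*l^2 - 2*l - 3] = 18*l - 2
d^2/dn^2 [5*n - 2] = 0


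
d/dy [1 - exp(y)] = -exp(y)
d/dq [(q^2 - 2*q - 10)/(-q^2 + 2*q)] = 20*(1 - q)/(q^2*(q^2 - 4*q + 4))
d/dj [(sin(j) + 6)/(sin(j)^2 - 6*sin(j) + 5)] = (-12*sin(j) + cos(j)^2 + 40)*cos(j)/(sin(j)^2 - 6*sin(j) + 5)^2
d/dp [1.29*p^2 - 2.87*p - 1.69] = 2.58*p - 2.87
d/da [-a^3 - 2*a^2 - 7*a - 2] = -3*a^2 - 4*a - 7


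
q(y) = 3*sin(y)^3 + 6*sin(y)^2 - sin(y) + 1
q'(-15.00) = 3.80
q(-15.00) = 3.36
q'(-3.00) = 2.49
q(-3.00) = 1.25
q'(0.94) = 8.59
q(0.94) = 5.69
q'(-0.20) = -2.97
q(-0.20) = 1.41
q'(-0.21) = -3.04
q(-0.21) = 1.44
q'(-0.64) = -3.98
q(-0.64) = 3.10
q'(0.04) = -0.51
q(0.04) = 0.97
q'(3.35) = 3.03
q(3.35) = 1.44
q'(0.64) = 7.52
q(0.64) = 3.18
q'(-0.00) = -1.00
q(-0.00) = 1.00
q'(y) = 9*sin(y)^2*cos(y) + 12*sin(y)*cos(y) - cos(y)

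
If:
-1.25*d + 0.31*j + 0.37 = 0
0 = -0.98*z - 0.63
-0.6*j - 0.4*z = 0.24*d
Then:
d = 0.37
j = 0.28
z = -0.64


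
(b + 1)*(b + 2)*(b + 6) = b^3 + 9*b^2 + 20*b + 12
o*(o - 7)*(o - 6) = o^3 - 13*o^2 + 42*o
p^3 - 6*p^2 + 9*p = p*(p - 3)^2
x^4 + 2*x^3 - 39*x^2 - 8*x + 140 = (x - 5)*(x - 2)*(x + 2)*(x + 7)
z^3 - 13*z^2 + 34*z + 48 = (z - 8)*(z - 6)*(z + 1)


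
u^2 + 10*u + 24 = (u + 4)*(u + 6)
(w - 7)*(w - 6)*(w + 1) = w^3 - 12*w^2 + 29*w + 42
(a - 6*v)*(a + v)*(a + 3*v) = a^3 - 2*a^2*v - 21*a*v^2 - 18*v^3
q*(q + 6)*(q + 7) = q^3 + 13*q^2 + 42*q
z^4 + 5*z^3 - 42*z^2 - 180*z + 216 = (z - 6)*(z - 1)*(z + 6)^2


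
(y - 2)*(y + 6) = y^2 + 4*y - 12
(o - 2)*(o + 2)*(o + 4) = o^3 + 4*o^2 - 4*o - 16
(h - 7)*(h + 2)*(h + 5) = h^3 - 39*h - 70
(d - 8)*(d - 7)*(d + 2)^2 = d^4 - 11*d^3 + 164*d + 224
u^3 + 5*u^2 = u^2*(u + 5)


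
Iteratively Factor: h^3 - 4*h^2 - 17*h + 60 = (h - 5)*(h^2 + h - 12) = (h - 5)*(h + 4)*(h - 3)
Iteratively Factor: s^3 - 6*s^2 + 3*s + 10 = (s - 2)*(s^2 - 4*s - 5) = (s - 2)*(s + 1)*(s - 5)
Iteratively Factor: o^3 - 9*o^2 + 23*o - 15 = (o - 5)*(o^2 - 4*o + 3) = (o - 5)*(o - 3)*(o - 1)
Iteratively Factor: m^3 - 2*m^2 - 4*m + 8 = (m - 2)*(m^2 - 4) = (m - 2)*(m + 2)*(m - 2)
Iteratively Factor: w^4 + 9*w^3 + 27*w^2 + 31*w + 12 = (w + 3)*(w^3 + 6*w^2 + 9*w + 4) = (w + 1)*(w + 3)*(w^2 + 5*w + 4) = (w + 1)*(w + 3)*(w + 4)*(w + 1)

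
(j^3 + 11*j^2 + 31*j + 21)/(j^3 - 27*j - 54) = (j^2 + 8*j + 7)/(j^2 - 3*j - 18)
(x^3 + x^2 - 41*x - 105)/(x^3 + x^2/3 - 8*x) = 3*(x^2 - 2*x - 35)/(x*(3*x - 8))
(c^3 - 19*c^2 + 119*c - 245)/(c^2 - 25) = (c^2 - 14*c + 49)/(c + 5)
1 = 1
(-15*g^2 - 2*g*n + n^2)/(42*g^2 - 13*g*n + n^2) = (-15*g^2 - 2*g*n + n^2)/(42*g^2 - 13*g*n + n^2)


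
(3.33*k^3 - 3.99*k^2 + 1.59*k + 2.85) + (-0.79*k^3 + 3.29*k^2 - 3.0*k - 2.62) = 2.54*k^3 - 0.7*k^2 - 1.41*k + 0.23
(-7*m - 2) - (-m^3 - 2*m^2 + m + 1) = m^3 + 2*m^2 - 8*m - 3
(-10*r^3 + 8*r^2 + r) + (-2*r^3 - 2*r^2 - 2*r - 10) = -12*r^3 + 6*r^2 - r - 10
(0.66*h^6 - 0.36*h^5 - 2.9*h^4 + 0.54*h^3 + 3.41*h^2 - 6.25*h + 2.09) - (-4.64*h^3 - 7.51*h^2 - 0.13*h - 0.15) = 0.66*h^6 - 0.36*h^5 - 2.9*h^4 + 5.18*h^3 + 10.92*h^2 - 6.12*h + 2.24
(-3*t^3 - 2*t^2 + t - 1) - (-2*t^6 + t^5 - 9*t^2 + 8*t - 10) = 2*t^6 - t^5 - 3*t^3 + 7*t^2 - 7*t + 9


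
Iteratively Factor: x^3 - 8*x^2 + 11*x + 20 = (x + 1)*(x^2 - 9*x + 20) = (x - 5)*(x + 1)*(x - 4)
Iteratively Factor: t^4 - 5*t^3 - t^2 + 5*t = (t - 5)*(t^3 - t) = t*(t - 5)*(t^2 - 1) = t*(t - 5)*(t - 1)*(t + 1)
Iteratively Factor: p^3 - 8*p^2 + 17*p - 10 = (p - 5)*(p^2 - 3*p + 2) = (p - 5)*(p - 1)*(p - 2)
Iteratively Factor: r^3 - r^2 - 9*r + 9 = (r + 3)*(r^2 - 4*r + 3) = (r - 1)*(r + 3)*(r - 3)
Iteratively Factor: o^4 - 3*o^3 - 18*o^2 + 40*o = (o - 5)*(o^3 + 2*o^2 - 8*o) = (o - 5)*(o - 2)*(o^2 + 4*o) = (o - 5)*(o - 2)*(o + 4)*(o)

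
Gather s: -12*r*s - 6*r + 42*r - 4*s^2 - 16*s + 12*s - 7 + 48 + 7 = 36*r - 4*s^2 + s*(-12*r - 4) + 48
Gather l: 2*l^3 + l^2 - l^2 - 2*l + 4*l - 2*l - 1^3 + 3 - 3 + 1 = 2*l^3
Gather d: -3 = -3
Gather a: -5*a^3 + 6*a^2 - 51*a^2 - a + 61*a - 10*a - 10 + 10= -5*a^3 - 45*a^2 + 50*a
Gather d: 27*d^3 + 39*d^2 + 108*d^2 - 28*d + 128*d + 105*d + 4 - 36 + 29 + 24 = 27*d^3 + 147*d^2 + 205*d + 21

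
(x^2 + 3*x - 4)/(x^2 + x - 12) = (x - 1)/(x - 3)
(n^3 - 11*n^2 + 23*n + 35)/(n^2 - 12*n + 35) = n + 1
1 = 1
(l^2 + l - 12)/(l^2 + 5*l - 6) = (l^2 + l - 12)/(l^2 + 5*l - 6)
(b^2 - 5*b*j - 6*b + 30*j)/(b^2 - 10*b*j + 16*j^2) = (b^2 - 5*b*j - 6*b + 30*j)/(b^2 - 10*b*j + 16*j^2)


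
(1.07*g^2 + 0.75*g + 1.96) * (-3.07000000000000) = -3.2849*g^2 - 2.3025*g - 6.0172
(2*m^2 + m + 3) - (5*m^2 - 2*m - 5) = -3*m^2 + 3*m + 8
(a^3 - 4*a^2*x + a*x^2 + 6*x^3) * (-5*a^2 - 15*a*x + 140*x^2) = -5*a^5 + 5*a^4*x + 195*a^3*x^2 - 605*a^2*x^3 + 50*a*x^4 + 840*x^5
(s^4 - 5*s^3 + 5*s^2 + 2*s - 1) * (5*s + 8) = 5*s^5 - 17*s^4 - 15*s^3 + 50*s^2 + 11*s - 8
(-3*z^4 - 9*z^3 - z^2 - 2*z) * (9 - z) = 3*z^5 - 18*z^4 - 80*z^3 - 7*z^2 - 18*z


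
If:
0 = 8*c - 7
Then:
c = 7/8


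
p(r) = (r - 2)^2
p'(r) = 2*r - 4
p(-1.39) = 11.49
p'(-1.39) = -6.78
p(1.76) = 0.06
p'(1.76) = -0.48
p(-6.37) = 70.06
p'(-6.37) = -16.74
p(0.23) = 3.13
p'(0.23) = -3.54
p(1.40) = 0.36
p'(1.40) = -1.20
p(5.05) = 9.30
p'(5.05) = 6.10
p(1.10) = 0.81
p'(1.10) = -1.80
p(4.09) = 4.37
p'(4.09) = 4.18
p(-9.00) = 121.00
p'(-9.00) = -22.00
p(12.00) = 100.00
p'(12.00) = 20.00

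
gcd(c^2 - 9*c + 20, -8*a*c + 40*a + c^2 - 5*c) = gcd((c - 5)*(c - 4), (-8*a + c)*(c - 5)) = c - 5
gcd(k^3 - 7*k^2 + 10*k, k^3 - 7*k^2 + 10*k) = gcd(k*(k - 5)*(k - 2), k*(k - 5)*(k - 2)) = k^3 - 7*k^2 + 10*k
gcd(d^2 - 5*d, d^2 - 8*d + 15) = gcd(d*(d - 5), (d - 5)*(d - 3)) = d - 5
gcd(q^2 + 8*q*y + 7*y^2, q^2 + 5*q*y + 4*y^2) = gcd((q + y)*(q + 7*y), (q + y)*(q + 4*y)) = q + y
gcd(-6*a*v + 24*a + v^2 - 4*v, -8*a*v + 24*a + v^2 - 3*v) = 1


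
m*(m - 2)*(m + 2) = m^3 - 4*m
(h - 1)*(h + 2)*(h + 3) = h^3 + 4*h^2 + h - 6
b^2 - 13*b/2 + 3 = (b - 6)*(b - 1/2)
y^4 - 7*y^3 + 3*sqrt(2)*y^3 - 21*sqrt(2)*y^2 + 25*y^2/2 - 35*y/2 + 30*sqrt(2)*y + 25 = (y - 5)*(y - 2)*(y + sqrt(2)/2)*(y + 5*sqrt(2)/2)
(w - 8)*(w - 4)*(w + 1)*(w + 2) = w^4 - 9*w^3 - 2*w^2 + 72*w + 64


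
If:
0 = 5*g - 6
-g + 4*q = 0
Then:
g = 6/5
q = 3/10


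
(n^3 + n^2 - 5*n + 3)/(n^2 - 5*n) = (n^3 + n^2 - 5*n + 3)/(n*(n - 5))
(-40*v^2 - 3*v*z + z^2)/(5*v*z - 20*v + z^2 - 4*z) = (-8*v + z)/(z - 4)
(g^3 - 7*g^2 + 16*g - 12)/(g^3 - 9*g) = (g^2 - 4*g + 4)/(g*(g + 3))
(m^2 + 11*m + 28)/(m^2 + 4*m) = (m + 7)/m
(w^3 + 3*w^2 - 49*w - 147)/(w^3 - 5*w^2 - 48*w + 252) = (w^2 - 4*w - 21)/(w^2 - 12*w + 36)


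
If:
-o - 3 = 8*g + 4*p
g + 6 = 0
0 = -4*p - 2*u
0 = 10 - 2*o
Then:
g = -6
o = 5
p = 10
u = -20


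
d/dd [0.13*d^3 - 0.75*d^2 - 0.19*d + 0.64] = 0.39*d^2 - 1.5*d - 0.19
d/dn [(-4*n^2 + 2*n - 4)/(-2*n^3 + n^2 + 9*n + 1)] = 2*(-4*n^4 + 4*n^3 - 31*n^2 + 19)/(4*n^6 - 4*n^5 - 35*n^4 + 14*n^3 + 83*n^2 + 18*n + 1)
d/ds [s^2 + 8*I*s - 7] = 2*s + 8*I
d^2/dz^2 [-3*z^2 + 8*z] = -6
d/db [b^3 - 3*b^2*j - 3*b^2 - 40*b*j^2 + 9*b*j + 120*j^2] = 3*b^2 - 6*b*j - 6*b - 40*j^2 + 9*j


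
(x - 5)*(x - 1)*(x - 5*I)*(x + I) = x^4 - 6*x^3 - 4*I*x^3 + 10*x^2 + 24*I*x^2 - 30*x - 20*I*x + 25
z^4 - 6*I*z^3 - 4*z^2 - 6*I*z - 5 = (z - 5*I)*(z - I)^2*(z + I)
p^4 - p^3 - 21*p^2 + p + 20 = (p - 5)*(p - 1)*(p + 1)*(p + 4)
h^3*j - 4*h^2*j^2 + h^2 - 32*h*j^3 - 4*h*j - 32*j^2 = (h - 8*j)*(h + 4*j)*(h*j + 1)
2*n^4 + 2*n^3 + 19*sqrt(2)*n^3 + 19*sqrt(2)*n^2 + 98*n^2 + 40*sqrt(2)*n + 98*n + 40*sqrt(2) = (n + 4*sqrt(2))*(n + 5*sqrt(2))*(sqrt(2)*n + 1)*(sqrt(2)*n + sqrt(2))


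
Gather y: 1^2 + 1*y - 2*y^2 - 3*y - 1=-2*y^2 - 2*y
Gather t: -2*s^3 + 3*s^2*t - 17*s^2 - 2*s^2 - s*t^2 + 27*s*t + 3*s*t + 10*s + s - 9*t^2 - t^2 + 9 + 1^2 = -2*s^3 - 19*s^2 + 11*s + t^2*(-s - 10) + t*(3*s^2 + 30*s) + 10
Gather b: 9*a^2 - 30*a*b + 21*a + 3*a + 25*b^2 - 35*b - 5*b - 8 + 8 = 9*a^2 + 24*a + 25*b^2 + b*(-30*a - 40)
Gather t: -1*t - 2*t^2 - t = -2*t^2 - 2*t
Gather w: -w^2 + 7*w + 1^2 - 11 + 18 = -w^2 + 7*w + 8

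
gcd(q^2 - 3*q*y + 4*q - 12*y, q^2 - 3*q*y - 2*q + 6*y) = -q + 3*y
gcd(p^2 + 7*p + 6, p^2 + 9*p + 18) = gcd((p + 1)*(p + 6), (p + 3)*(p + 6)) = p + 6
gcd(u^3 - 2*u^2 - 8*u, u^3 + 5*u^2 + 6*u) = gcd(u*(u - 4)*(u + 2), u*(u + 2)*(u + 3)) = u^2 + 2*u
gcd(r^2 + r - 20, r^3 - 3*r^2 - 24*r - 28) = 1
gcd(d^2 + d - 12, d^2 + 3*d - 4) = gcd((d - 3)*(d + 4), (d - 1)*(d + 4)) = d + 4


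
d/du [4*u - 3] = 4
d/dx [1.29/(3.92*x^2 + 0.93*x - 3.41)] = (-10.1136*x - 1.1997)/(3.92*x^2 + 0.93*x - 3.41)^2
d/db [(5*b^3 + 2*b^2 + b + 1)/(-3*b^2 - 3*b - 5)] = (-15*b^4 - 30*b^3 - 78*b^2 - 14*b - 2)/(9*b^4 + 18*b^3 + 39*b^2 + 30*b + 25)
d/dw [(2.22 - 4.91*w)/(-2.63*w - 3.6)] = (61.843398*w + 84.65256)/(2.63*w + 3.6)^3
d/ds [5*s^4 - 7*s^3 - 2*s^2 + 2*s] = 20*s^3 - 21*s^2 - 4*s + 2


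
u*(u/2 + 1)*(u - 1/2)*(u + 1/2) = u^4/2 + u^3 - u^2/8 - u/4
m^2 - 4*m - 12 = (m - 6)*(m + 2)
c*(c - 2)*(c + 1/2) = c^3 - 3*c^2/2 - c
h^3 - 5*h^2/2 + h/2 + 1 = (h - 2)*(h - 1)*(h + 1/2)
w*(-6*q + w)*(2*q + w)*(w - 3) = -12*q^2*w^2 + 36*q^2*w - 4*q*w^3 + 12*q*w^2 + w^4 - 3*w^3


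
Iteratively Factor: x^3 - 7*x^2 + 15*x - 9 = (x - 3)*(x^2 - 4*x + 3) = (x - 3)*(x - 1)*(x - 3)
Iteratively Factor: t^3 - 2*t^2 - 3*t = (t + 1)*(t^2 - 3*t) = t*(t + 1)*(t - 3)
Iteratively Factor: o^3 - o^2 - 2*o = (o + 1)*(o^2 - 2*o) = (o - 2)*(o + 1)*(o)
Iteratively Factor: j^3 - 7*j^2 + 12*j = (j - 4)*(j^2 - 3*j) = j*(j - 4)*(j - 3)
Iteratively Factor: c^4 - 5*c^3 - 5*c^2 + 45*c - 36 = (c - 1)*(c^3 - 4*c^2 - 9*c + 36) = (c - 3)*(c - 1)*(c^2 - c - 12) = (c - 4)*(c - 3)*(c - 1)*(c + 3)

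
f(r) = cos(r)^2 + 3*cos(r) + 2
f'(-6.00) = -1.37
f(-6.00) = 5.80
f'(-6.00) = -1.37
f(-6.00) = 5.80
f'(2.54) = -0.76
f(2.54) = 0.21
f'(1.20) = -3.47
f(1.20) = 3.22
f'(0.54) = -2.42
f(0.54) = 5.31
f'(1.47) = -3.19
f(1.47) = 2.31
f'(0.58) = -2.56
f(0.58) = 5.21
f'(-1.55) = 3.04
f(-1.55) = 2.06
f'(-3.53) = -0.44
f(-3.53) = 0.08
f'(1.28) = -3.42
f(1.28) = 2.94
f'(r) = -2*sin(r)*cos(r) - 3*sin(r)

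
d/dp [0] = 0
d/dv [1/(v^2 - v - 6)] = (1 - 2*v)/(-v^2 + v + 6)^2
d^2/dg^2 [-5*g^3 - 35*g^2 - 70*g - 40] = -30*g - 70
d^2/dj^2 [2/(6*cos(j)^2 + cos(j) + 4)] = 2*(-144*sin(j)^4 - 23*sin(j)^2 + 53*cos(j)/2 - 9*cos(3*j)/2 + 121)/(-6*sin(j)^2 + cos(j) + 10)^3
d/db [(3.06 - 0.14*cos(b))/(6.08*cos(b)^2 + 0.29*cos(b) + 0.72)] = (-0.8512*cos(b)^2 + 37.2096*cos(b) + 0.9882)*sin(b)/(36.9664*cos(b)^4 + 3.5264*cos(b)^3 + 8.8393*cos(b)^2 + 0.4176*cos(b) + 0.5184)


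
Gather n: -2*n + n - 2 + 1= -n - 1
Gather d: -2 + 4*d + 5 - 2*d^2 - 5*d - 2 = -2*d^2 - d + 1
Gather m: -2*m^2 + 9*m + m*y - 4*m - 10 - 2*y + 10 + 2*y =-2*m^2 + m*(y + 5)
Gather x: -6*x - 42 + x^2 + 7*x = x^2 + x - 42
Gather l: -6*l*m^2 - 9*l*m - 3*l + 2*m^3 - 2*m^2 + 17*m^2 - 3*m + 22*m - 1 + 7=l*(-6*m^2 - 9*m - 3) + 2*m^3 + 15*m^2 + 19*m + 6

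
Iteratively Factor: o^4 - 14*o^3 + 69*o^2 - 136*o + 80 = (o - 5)*(o^3 - 9*o^2 + 24*o - 16) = (o - 5)*(o - 1)*(o^2 - 8*o + 16) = (o - 5)*(o - 4)*(o - 1)*(o - 4)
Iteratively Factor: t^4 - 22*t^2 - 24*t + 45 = (t + 3)*(t^3 - 3*t^2 - 13*t + 15) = (t - 5)*(t + 3)*(t^2 + 2*t - 3) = (t - 5)*(t - 1)*(t + 3)*(t + 3)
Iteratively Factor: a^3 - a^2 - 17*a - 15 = (a + 3)*(a^2 - 4*a - 5) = (a + 1)*(a + 3)*(a - 5)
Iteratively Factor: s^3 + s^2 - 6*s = (s - 2)*(s^2 + 3*s) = (s - 2)*(s + 3)*(s)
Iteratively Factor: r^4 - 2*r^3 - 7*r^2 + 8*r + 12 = (r + 1)*(r^3 - 3*r^2 - 4*r + 12) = (r - 3)*(r + 1)*(r^2 - 4) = (r - 3)*(r - 2)*(r + 1)*(r + 2)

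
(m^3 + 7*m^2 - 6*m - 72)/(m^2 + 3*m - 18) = m + 4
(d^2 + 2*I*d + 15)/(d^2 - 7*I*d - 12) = (d + 5*I)/(d - 4*I)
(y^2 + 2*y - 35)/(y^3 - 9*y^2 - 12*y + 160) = (y + 7)/(y^2 - 4*y - 32)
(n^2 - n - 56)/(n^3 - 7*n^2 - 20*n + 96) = (n + 7)/(n^2 + n - 12)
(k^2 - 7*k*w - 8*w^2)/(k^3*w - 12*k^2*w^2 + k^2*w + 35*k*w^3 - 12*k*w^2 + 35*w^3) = (k^2 - 7*k*w - 8*w^2)/(w*(k^3 - 12*k^2*w + k^2 + 35*k*w^2 - 12*k*w + 35*w^2))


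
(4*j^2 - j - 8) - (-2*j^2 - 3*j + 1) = 6*j^2 + 2*j - 9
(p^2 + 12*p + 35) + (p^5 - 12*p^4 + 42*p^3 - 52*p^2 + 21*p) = p^5 - 12*p^4 + 42*p^3 - 51*p^2 + 33*p + 35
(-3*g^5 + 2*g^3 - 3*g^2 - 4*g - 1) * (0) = 0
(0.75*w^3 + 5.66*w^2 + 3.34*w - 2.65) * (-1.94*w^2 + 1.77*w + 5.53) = -1.455*w^5 - 9.6529*w^4 + 7.6861*w^3 + 42.3526*w^2 + 13.7797*w - 14.6545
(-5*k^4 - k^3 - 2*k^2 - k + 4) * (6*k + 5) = -30*k^5 - 31*k^4 - 17*k^3 - 16*k^2 + 19*k + 20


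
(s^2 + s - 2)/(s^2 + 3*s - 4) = (s + 2)/(s + 4)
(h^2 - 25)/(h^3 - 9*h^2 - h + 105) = (h + 5)/(h^2 - 4*h - 21)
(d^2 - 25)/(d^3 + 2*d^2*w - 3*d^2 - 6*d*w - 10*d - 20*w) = (d + 5)/(d^2 + 2*d*w + 2*d + 4*w)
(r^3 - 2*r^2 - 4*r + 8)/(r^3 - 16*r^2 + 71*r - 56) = (r^3 - 2*r^2 - 4*r + 8)/(r^3 - 16*r^2 + 71*r - 56)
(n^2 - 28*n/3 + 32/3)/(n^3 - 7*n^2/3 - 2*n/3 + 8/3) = (n - 8)/(n^2 - n - 2)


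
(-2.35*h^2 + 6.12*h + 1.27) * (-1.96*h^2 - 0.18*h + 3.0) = 4.606*h^4 - 11.5722*h^3 - 10.6408*h^2 + 18.1314*h + 3.81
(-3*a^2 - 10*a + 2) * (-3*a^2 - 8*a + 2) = 9*a^4 + 54*a^3 + 68*a^2 - 36*a + 4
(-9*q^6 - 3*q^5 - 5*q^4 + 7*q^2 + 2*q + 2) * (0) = 0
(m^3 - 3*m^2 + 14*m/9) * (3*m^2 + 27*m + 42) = 3*m^5 + 18*m^4 - 103*m^3/3 - 84*m^2 + 196*m/3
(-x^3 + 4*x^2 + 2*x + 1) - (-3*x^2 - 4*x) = -x^3 + 7*x^2 + 6*x + 1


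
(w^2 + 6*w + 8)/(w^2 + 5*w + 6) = (w + 4)/(w + 3)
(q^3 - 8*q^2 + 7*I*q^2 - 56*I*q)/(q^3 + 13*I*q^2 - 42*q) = (q - 8)/(q + 6*I)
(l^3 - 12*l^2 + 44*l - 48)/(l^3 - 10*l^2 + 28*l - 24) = (l - 4)/(l - 2)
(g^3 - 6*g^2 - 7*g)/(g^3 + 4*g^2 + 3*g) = (g - 7)/(g + 3)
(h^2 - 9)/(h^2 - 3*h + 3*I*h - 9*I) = (h + 3)/(h + 3*I)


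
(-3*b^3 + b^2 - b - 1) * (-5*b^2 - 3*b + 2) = 15*b^5 + 4*b^4 - 4*b^3 + 10*b^2 + b - 2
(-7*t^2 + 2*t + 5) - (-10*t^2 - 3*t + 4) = 3*t^2 + 5*t + 1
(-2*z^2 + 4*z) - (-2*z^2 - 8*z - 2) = 12*z + 2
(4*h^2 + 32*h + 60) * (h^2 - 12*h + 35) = 4*h^4 - 16*h^3 - 184*h^2 + 400*h + 2100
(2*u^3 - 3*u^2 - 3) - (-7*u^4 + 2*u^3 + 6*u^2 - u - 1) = 7*u^4 - 9*u^2 + u - 2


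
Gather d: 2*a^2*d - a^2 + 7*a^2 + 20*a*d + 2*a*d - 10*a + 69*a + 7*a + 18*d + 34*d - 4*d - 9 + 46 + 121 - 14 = 6*a^2 + 66*a + d*(2*a^2 + 22*a + 48) + 144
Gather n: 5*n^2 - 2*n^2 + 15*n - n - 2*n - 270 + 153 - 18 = 3*n^2 + 12*n - 135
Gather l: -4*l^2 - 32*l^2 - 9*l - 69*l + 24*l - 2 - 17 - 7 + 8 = -36*l^2 - 54*l - 18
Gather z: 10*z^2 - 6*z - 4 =10*z^2 - 6*z - 4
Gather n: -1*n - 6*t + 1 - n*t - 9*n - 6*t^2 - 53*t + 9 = n*(-t - 10) - 6*t^2 - 59*t + 10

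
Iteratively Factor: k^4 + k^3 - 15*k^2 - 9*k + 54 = (k + 3)*(k^3 - 2*k^2 - 9*k + 18) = (k - 2)*(k + 3)*(k^2 - 9) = (k - 2)*(k + 3)^2*(k - 3)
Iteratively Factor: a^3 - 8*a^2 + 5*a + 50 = (a - 5)*(a^2 - 3*a - 10) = (a - 5)^2*(a + 2)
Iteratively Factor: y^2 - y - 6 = (y - 3)*(y + 2)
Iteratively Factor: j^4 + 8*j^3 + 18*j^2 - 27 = (j + 3)*(j^3 + 5*j^2 + 3*j - 9) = (j + 3)^2*(j^2 + 2*j - 3) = (j - 1)*(j + 3)^2*(j + 3)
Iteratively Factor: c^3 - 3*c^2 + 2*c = (c)*(c^2 - 3*c + 2) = c*(c - 2)*(c - 1)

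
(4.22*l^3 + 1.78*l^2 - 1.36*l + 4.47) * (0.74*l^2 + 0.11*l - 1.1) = 3.1228*l^5 + 1.7814*l^4 - 5.4526*l^3 + 1.2002*l^2 + 1.9877*l - 4.917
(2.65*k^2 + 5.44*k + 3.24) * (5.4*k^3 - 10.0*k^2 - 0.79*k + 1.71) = 14.31*k^5 + 2.876*k^4 - 38.9975*k^3 - 32.1661*k^2 + 6.7428*k + 5.5404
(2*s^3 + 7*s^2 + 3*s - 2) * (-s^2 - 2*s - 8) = -2*s^5 - 11*s^4 - 33*s^3 - 60*s^2 - 20*s + 16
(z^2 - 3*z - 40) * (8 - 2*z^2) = -2*z^4 + 6*z^3 + 88*z^2 - 24*z - 320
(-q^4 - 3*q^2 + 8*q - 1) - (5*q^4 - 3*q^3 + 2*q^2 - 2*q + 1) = -6*q^4 + 3*q^3 - 5*q^2 + 10*q - 2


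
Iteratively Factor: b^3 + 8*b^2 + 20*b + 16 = (b + 2)*(b^2 + 6*b + 8) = (b + 2)^2*(b + 4)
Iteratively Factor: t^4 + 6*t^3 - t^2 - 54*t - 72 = (t - 3)*(t^3 + 9*t^2 + 26*t + 24) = (t - 3)*(t + 2)*(t^2 + 7*t + 12) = (t - 3)*(t + 2)*(t + 3)*(t + 4)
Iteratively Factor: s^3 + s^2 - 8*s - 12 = (s + 2)*(s^2 - s - 6) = (s + 2)^2*(s - 3)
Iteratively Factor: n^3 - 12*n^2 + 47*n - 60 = (n - 5)*(n^2 - 7*n + 12) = (n - 5)*(n - 4)*(n - 3)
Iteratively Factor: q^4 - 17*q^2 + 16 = (q + 1)*(q^3 - q^2 - 16*q + 16) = (q - 1)*(q + 1)*(q^2 - 16) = (q - 1)*(q + 1)*(q + 4)*(q - 4)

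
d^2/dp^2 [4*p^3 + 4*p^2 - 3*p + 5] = 24*p + 8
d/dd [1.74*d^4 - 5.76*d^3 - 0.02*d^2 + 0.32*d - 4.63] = 6.96*d^3 - 17.28*d^2 - 0.04*d + 0.32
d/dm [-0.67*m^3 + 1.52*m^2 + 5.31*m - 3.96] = -2.01*m^2 + 3.04*m + 5.31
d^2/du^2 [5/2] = 0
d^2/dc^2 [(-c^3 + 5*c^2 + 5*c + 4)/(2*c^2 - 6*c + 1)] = 2*(46*c^3 + 36*c^2 - 177*c + 171)/(8*c^6 - 72*c^5 + 228*c^4 - 288*c^3 + 114*c^2 - 18*c + 1)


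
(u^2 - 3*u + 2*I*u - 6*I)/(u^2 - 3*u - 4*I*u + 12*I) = (u + 2*I)/(u - 4*I)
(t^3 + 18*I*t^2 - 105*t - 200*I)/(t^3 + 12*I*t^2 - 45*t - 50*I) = (t + 8*I)/(t + 2*I)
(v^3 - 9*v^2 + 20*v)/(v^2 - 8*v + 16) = v*(v - 5)/(v - 4)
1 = 1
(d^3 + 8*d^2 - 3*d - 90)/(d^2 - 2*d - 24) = (-d^3 - 8*d^2 + 3*d + 90)/(-d^2 + 2*d + 24)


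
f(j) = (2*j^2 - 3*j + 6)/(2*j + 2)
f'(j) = (4*j - 3)/(2*j + 2) - 2*(2*j^2 - 3*j + 6)/(2*j + 2)^2 = (j^2 + 2*j - 9/2)/(j^2 + 2*j + 1)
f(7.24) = 5.41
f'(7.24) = 0.92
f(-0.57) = 9.72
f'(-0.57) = -28.75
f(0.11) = 2.56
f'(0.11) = -3.46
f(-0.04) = 3.19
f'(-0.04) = -4.97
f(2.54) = 1.59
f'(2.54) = 0.56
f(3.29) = 2.07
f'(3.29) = 0.70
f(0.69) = 1.44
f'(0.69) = -0.93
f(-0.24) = 4.50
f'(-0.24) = -8.52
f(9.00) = 7.05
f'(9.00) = 0.94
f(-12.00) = -15.00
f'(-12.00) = 0.95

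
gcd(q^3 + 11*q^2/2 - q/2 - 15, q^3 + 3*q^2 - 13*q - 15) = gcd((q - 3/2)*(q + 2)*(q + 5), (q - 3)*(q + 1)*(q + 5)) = q + 5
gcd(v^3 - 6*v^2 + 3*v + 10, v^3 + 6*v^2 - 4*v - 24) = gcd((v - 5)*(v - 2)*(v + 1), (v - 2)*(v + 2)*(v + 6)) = v - 2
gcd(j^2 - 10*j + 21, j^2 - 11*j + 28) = j - 7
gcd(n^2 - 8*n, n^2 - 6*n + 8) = 1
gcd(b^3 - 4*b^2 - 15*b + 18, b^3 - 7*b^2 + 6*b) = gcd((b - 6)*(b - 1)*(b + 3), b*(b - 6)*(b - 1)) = b^2 - 7*b + 6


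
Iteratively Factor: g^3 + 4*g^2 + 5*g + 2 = (g + 1)*(g^2 + 3*g + 2) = (g + 1)*(g + 2)*(g + 1)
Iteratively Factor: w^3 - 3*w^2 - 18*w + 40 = (w - 5)*(w^2 + 2*w - 8) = (w - 5)*(w - 2)*(w + 4)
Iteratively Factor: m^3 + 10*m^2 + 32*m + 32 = (m + 2)*(m^2 + 8*m + 16) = (m + 2)*(m + 4)*(m + 4)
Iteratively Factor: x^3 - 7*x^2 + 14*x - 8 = (x - 2)*(x^2 - 5*x + 4) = (x - 4)*(x - 2)*(x - 1)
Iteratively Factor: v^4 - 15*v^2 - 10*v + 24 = (v + 2)*(v^3 - 2*v^2 - 11*v + 12) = (v - 1)*(v + 2)*(v^2 - v - 12) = (v - 1)*(v + 2)*(v + 3)*(v - 4)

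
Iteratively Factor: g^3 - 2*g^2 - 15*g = (g + 3)*(g^2 - 5*g) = g*(g + 3)*(g - 5)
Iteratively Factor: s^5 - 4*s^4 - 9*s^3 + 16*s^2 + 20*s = (s)*(s^4 - 4*s^3 - 9*s^2 + 16*s + 20) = s*(s + 2)*(s^3 - 6*s^2 + 3*s + 10) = s*(s - 5)*(s + 2)*(s^2 - s - 2) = s*(s - 5)*(s - 2)*(s + 2)*(s + 1)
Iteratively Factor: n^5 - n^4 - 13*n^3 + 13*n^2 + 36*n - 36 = (n + 3)*(n^4 - 4*n^3 - n^2 + 16*n - 12) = (n + 2)*(n + 3)*(n^3 - 6*n^2 + 11*n - 6) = (n - 2)*(n + 2)*(n + 3)*(n^2 - 4*n + 3) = (n - 3)*(n - 2)*(n + 2)*(n + 3)*(n - 1)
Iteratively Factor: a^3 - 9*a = (a + 3)*(a^2 - 3*a) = a*(a + 3)*(a - 3)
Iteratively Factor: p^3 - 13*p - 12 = (p + 3)*(p^2 - 3*p - 4) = (p - 4)*(p + 3)*(p + 1)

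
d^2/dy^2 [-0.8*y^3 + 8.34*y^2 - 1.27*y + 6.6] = 16.68 - 4.8*y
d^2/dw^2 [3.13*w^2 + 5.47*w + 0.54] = 6.26000000000000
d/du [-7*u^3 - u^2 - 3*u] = -21*u^2 - 2*u - 3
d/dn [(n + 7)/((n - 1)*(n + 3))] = (-n^2 - 14*n - 17)/(n^4 + 4*n^3 - 2*n^2 - 12*n + 9)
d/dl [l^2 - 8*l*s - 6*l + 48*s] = 2*l - 8*s - 6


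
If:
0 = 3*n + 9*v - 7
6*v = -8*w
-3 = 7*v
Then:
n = 76/21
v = -3/7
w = 9/28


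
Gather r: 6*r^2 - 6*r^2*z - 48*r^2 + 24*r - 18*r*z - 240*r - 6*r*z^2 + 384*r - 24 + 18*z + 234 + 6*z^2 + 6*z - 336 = r^2*(-6*z - 42) + r*(-6*z^2 - 18*z + 168) + 6*z^2 + 24*z - 126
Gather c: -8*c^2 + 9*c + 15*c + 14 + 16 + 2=-8*c^2 + 24*c + 32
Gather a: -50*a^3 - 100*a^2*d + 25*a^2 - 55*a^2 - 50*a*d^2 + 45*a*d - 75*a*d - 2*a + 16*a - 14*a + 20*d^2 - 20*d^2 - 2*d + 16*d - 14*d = -50*a^3 + a^2*(-100*d - 30) + a*(-50*d^2 - 30*d)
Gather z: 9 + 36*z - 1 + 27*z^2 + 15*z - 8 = 27*z^2 + 51*z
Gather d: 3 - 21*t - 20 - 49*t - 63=-70*t - 80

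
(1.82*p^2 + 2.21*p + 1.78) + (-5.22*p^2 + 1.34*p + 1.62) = -3.4*p^2 + 3.55*p + 3.4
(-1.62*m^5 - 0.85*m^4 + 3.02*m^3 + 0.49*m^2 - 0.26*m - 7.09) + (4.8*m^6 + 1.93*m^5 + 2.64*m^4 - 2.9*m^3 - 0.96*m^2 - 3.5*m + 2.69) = 4.8*m^6 + 0.31*m^5 + 1.79*m^4 + 0.12*m^3 - 0.47*m^2 - 3.76*m - 4.4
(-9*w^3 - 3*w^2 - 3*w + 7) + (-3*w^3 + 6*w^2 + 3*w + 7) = -12*w^3 + 3*w^2 + 14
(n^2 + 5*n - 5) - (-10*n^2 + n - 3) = 11*n^2 + 4*n - 2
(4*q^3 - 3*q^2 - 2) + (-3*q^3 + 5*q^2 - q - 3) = q^3 + 2*q^2 - q - 5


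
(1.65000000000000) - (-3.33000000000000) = 4.98000000000000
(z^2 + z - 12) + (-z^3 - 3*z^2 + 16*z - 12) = -z^3 - 2*z^2 + 17*z - 24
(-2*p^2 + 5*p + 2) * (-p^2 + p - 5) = 2*p^4 - 7*p^3 + 13*p^2 - 23*p - 10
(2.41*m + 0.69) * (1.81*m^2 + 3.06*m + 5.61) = 4.3621*m^3 + 8.6235*m^2 + 15.6315*m + 3.8709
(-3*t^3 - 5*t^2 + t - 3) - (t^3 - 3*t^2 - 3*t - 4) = -4*t^3 - 2*t^2 + 4*t + 1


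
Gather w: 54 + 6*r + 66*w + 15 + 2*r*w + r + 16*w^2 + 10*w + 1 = 7*r + 16*w^2 + w*(2*r + 76) + 70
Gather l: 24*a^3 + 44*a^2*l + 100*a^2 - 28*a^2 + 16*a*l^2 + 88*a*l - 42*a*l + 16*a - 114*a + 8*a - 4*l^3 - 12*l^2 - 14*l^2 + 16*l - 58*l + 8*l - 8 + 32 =24*a^3 + 72*a^2 - 90*a - 4*l^3 + l^2*(16*a - 26) + l*(44*a^2 + 46*a - 34) + 24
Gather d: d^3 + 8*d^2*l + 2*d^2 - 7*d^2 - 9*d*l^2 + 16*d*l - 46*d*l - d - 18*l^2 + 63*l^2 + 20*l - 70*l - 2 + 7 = d^3 + d^2*(8*l - 5) + d*(-9*l^2 - 30*l - 1) + 45*l^2 - 50*l + 5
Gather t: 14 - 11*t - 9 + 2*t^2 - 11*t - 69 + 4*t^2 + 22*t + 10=6*t^2 - 54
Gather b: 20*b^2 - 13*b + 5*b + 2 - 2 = 20*b^2 - 8*b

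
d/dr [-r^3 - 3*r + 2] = -3*r^2 - 3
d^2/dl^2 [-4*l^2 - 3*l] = -8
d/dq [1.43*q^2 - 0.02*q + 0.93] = 2.86*q - 0.02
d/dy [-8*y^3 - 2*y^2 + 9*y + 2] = -24*y^2 - 4*y + 9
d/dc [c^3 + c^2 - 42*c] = 3*c^2 + 2*c - 42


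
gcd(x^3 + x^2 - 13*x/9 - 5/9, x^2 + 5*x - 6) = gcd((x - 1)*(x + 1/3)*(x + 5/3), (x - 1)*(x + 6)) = x - 1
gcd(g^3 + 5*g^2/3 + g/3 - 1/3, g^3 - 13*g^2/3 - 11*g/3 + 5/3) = g^2 + 2*g/3 - 1/3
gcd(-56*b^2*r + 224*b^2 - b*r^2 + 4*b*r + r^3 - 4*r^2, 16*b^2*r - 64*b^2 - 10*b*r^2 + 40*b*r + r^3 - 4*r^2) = -8*b*r + 32*b + r^2 - 4*r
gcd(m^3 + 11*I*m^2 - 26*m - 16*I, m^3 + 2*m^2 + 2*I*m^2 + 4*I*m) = m + 2*I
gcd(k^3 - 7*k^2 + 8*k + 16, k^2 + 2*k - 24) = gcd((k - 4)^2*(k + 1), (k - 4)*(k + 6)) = k - 4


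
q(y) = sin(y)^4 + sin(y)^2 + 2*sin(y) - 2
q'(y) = 4*sin(y)^3*cos(y) + 2*sin(y)*cos(y) + 2*cos(y)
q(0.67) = -0.22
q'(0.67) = 3.29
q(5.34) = -2.53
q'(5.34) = -1.02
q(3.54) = -2.60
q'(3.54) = -0.91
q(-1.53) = -2.00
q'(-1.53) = -0.16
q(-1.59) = -2.00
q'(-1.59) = 0.08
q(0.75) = 0.04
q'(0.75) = 3.39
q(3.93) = -2.66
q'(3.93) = 0.60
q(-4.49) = 1.81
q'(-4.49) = -1.69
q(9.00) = -0.98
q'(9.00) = -2.83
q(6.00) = -2.47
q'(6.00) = 1.30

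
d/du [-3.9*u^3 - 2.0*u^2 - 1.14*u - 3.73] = -11.7*u^2 - 4.0*u - 1.14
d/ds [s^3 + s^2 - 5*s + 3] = 3*s^2 + 2*s - 5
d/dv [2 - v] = -1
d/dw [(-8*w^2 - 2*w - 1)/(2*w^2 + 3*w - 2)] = (-20*w^2 + 36*w + 7)/(4*w^4 + 12*w^3 + w^2 - 12*w + 4)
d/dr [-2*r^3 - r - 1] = -6*r^2 - 1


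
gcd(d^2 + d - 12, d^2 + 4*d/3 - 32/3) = d + 4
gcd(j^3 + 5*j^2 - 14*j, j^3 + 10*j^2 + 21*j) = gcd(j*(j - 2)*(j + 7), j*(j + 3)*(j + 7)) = j^2 + 7*j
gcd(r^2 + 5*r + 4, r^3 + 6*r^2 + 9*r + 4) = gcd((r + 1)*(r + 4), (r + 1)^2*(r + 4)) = r^2 + 5*r + 4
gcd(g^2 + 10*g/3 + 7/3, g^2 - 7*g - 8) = g + 1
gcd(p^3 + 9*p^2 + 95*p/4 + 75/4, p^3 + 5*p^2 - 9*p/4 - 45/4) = p^2 + 13*p/2 + 15/2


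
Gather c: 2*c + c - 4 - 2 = 3*c - 6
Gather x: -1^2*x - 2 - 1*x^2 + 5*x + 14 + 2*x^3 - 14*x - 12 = 2*x^3 - x^2 - 10*x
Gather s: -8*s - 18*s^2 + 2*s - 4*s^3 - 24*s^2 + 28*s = -4*s^3 - 42*s^2 + 22*s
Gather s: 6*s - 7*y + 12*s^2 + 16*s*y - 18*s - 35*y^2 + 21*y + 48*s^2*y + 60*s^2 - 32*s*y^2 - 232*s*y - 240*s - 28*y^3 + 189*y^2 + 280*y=s^2*(48*y + 72) + s*(-32*y^2 - 216*y - 252) - 28*y^3 + 154*y^2 + 294*y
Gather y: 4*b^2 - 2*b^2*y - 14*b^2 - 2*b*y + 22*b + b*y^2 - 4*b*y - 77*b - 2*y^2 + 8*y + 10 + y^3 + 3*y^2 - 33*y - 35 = -10*b^2 - 55*b + y^3 + y^2*(b + 1) + y*(-2*b^2 - 6*b - 25) - 25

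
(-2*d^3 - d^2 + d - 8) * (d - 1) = -2*d^4 + d^3 + 2*d^2 - 9*d + 8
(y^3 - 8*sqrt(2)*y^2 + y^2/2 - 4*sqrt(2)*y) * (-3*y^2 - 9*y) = -3*y^5 - 21*y^4/2 + 24*sqrt(2)*y^4 - 9*y^3/2 + 84*sqrt(2)*y^3 + 36*sqrt(2)*y^2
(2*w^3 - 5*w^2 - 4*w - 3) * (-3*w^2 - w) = -6*w^5 + 13*w^4 + 17*w^3 + 13*w^2 + 3*w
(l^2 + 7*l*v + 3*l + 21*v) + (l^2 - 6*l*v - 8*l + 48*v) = 2*l^2 + l*v - 5*l + 69*v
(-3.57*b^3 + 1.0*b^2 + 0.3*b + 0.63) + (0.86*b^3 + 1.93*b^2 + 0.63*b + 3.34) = -2.71*b^3 + 2.93*b^2 + 0.93*b + 3.97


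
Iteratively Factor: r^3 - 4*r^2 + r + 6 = (r - 3)*(r^2 - r - 2) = (r - 3)*(r - 2)*(r + 1)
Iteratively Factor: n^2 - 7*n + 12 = (n - 4)*(n - 3)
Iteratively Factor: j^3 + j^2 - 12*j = (j)*(j^2 + j - 12) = j*(j + 4)*(j - 3)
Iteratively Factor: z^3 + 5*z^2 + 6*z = (z)*(z^2 + 5*z + 6) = z*(z + 3)*(z + 2)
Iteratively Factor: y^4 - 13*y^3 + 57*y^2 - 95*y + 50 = (y - 5)*(y^3 - 8*y^2 + 17*y - 10) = (y - 5)*(y - 2)*(y^2 - 6*y + 5) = (y - 5)*(y - 2)*(y - 1)*(y - 5)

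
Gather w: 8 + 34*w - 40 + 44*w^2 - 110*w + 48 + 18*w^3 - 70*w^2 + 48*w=18*w^3 - 26*w^2 - 28*w + 16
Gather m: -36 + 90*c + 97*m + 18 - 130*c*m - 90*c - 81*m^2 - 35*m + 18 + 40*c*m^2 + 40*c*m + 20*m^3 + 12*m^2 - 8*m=20*m^3 + m^2*(40*c - 69) + m*(54 - 90*c)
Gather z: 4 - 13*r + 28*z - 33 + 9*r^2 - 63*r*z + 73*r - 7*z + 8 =9*r^2 + 60*r + z*(21 - 63*r) - 21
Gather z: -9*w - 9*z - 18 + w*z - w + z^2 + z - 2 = -10*w + z^2 + z*(w - 8) - 20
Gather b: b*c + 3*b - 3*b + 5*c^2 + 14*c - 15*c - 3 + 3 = b*c + 5*c^2 - c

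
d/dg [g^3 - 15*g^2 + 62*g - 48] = 3*g^2 - 30*g + 62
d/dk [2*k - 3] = 2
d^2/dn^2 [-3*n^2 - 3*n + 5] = -6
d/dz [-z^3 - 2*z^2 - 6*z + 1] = -3*z^2 - 4*z - 6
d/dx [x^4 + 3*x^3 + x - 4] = 4*x^3 + 9*x^2 + 1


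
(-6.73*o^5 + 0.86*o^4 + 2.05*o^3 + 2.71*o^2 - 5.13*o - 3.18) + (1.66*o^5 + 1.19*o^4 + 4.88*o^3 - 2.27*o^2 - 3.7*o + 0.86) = -5.07*o^5 + 2.05*o^4 + 6.93*o^3 + 0.44*o^2 - 8.83*o - 2.32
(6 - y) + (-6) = -y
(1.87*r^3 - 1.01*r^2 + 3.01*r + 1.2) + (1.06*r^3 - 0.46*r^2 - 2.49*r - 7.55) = 2.93*r^3 - 1.47*r^2 + 0.52*r - 6.35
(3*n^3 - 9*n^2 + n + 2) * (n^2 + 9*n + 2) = 3*n^5 + 18*n^4 - 74*n^3 - 7*n^2 + 20*n + 4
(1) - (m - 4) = 5 - m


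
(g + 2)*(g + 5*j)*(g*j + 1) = g^3*j + 5*g^2*j^2 + 2*g^2*j + g^2 + 10*g*j^2 + 5*g*j + 2*g + 10*j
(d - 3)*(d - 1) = d^2 - 4*d + 3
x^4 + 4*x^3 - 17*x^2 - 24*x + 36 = (x - 3)*(x - 1)*(x + 2)*(x + 6)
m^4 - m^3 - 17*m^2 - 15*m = m*(m - 5)*(m + 1)*(m + 3)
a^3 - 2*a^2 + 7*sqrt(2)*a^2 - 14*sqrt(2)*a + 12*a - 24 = (a - 2)*(a + sqrt(2))*(a + 6*sqrt(2))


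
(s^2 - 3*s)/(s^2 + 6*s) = (s - 3)/(s + 6)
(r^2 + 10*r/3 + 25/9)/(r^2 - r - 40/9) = (3*r + 5)/(3*r - 8)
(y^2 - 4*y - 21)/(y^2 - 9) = (y - 7)/(y - 3)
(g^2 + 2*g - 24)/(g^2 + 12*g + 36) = (g - 4)/(g + 6)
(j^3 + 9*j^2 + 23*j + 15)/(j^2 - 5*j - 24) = (j^2 + 6*j + 5)/(j - 8)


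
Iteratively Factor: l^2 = (l)*(l)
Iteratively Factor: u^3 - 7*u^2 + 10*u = (u - 2)*(u^2 - 5*u) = u*(u - 2)*(u - 5)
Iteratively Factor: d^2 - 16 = (d - 4)*(d + 4)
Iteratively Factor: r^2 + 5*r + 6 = (r + 3)*(r + 2)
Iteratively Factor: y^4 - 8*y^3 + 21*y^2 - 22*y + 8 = (y - 2)*(y^3 - 6*y^2 + 9*y - 4) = (y - 2)*(y - 1)*(y^2 - 5*y + 4) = (y - 2)*(y - 1)^2*(y - 4)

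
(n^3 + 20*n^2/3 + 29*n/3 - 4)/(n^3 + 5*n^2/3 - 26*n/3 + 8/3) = (n + 3)/(n - 2)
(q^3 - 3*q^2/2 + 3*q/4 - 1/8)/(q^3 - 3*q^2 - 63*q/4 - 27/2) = (-8*q^3 + 12*q^2 - 6*q + 1)/(2*(-4*q^3 + 12*q^2 + 63*q + 54))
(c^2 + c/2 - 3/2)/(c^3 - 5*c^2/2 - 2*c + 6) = (c - 1)/(c^2 - 4*c + 4)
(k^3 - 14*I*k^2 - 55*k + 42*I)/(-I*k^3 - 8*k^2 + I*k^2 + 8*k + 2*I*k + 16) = (I*k^3 + 14*k^2 - 55*I*k - 42)/(k^3 + k^2*(-1 - 8*I) + k*(-2 + 8*I) + 16*I)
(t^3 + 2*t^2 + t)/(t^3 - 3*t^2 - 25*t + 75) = t*(t^2 + 2*t + 1)/(t^3 - 3*t^2 - 25*t + 75)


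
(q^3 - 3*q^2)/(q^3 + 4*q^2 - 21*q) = q/(q + 7)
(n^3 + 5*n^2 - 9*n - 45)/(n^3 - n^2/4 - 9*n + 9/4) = 4*(n + 5)/(4*n - 1)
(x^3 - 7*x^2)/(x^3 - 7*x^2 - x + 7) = x^2/(x^2 - 1)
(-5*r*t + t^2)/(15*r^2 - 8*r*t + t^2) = -t/(3*r - t)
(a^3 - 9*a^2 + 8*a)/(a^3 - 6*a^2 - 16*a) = (a - 1)/(a + 2)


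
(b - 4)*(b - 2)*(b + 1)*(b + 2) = b^4 - 3*b^3 - 8*b^2 + 12*b + 16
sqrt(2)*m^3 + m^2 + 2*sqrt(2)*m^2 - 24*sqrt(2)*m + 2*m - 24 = (m - 4)*(m + 6)*(sqrt(2)*m + 1)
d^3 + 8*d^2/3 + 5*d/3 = d*(d + 1)*(d + 5/3)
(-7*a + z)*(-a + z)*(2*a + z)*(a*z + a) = 14*a^4*z + 14*a^4 - 9*a^3*z^2 - 9*a^3*z - 6*a^2*z^3 - 6*a^2*z^2 + a*z^4 + a*z^3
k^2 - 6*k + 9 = (k - 3)^2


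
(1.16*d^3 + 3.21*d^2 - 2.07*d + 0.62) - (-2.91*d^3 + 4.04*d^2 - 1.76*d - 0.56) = 4.07*d^3 - 0.83*d^2 - 0.31*d + 1.18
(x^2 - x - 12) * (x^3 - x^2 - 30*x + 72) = x^5 - 2*x^4 - 41*x^3 + 114*x^2 + 288*x - 864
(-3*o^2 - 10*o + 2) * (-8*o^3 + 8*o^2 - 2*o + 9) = 24*o^5 + 56*o^4 - 90*o^3 + 9*o^2 - 94*o + 18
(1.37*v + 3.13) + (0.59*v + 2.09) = 1.96*v + 5.22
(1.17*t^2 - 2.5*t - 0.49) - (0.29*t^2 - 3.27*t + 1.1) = 0.88*t^2 + 0.77*t - 1.59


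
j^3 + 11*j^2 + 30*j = j*(j + 5)*(j + 6)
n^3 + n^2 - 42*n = n*(n - 6)*(n + 7)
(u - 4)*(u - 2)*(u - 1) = u^3 - 7*u^2 + 14*u - 8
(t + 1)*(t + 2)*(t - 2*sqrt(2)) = t^3 - 2*sqrt(2)*t^2 + 3*t^2 - 6*sqrt(2)*t + 2*t - 4*sqrt(2)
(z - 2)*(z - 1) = z^2 - 3*z + 2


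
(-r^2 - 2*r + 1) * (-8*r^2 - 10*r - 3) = 8*r^4 + 26*r^3 + 15*r^2 - 4*r - 3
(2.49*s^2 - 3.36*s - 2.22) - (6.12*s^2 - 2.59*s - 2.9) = -3.63*s^2 - 0.77*s + 0.68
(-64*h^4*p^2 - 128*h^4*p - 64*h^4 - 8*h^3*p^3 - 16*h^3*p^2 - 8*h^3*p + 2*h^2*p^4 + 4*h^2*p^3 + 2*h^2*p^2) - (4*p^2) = -64*h^4*p^2 - 128*h^4*p - 64*h^4 - 8*h^3*p^3 - 16*h^3*p^2 - 8*h^3*p + 2*h^2*p^4 + 4*h^2*p^3 + 2*h^2*p^2 - 4*p^2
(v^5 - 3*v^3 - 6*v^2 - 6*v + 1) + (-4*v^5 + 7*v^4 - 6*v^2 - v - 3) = -3*v^5 + 7*v^4 - 3*v^3 - 12*v^2 - 7*v - 2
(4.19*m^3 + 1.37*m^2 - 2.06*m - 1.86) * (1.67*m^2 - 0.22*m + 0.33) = 6.9973*m^5 + 1.3661*m^4 - 2.3589*m^3 - 2.2009*m^2 - 0.2706*m - 0.6138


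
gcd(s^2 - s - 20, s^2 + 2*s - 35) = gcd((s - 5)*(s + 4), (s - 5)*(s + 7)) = s - 5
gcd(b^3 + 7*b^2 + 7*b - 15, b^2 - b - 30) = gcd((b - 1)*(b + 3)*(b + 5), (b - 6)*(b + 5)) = b + 5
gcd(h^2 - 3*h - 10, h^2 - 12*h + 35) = h - 5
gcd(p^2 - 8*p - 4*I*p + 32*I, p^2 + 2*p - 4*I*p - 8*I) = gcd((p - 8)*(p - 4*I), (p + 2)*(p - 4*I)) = p - 4*I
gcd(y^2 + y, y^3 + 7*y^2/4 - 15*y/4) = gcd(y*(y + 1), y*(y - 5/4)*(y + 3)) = y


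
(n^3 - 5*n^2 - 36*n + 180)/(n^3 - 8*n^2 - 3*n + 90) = (n + 6)/(n + 3)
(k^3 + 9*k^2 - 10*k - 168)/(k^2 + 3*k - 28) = k + 6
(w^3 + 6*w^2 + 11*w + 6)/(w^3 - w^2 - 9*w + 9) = (w^2 + 3*w + 2)/(w^2 - 4*w + 3)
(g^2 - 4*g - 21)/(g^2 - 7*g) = (g + 3)/g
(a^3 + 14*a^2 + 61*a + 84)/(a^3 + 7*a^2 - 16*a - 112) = (a + 3)/(a - 4)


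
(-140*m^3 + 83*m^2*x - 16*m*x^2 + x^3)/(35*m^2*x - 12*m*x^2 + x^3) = (-4*m + x)/x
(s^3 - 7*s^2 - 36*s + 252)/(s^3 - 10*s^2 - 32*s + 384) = (s^2 - 13*s + 42)/(s^2 - 16*s + 64)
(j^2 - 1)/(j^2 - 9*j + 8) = (j + 1)/(j - 8)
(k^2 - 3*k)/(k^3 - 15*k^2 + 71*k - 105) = k/(k^2 - 12*k + 35)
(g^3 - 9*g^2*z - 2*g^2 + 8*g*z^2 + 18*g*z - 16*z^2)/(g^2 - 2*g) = g - 9*z + 8*z^2/g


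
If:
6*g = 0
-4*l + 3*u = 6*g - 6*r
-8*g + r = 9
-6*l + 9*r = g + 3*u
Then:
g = 0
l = 27/2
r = 9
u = 0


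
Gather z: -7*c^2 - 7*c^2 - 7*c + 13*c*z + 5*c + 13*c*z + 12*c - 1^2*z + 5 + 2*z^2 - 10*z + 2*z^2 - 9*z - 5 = -14*c^2 + 10*c + 4*z^2 + z*(26*c - 20)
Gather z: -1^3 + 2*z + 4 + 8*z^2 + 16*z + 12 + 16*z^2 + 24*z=24*z^2 + 42*z + 15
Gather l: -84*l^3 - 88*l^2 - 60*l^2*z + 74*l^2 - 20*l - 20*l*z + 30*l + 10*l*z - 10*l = -84*l^3 + l^2*(-60*z - 14) - 10*l*z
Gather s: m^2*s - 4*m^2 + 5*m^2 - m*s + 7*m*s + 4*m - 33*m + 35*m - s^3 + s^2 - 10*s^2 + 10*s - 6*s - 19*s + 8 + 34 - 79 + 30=m^2 + 6*m - s^3 - 9*s^2 + s*(m^2 + 6*m - 15) - 7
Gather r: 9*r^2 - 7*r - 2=9*r^2 - 7*r - 2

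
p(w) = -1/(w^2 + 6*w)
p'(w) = -(-2*w - 6)/(w^2 + 6*w)^2 = 2*(w + 3)/(w^2*(w + 6)^2)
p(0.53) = -0.29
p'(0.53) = 0.59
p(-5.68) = 0.55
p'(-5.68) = -1.62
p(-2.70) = 0.11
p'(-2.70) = 0.01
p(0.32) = -0.49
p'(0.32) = 1.62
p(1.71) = -0.08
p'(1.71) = 0.05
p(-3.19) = 0.11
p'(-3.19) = -0.00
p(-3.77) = 0.12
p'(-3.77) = -0.02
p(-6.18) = -0.90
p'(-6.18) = -5.14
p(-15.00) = -0.00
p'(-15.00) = 0.00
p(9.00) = -0.00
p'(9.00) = 0.00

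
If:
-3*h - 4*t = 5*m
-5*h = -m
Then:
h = -t/7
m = -5*t/7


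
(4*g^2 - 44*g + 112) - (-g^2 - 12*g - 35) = 5*g^2 - 32*g + 147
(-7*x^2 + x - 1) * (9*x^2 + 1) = -63*x^4 + 9*x^3 - 16*x^2 + x - 1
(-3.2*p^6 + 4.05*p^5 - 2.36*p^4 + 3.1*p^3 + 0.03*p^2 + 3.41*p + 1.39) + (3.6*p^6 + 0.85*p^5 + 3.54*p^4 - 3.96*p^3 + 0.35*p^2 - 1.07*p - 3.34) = 0.4*p^6 + 4.9*p^5 + 1.18*p^4 - 0.86*p^3 + 0.38*p^2 + 2.34*p - 1.95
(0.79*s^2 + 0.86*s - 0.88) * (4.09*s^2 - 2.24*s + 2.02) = 3.2311*s^4 + 1.7478*s^3 - 3.9298*s^2 + 3.7084*s - 1.7776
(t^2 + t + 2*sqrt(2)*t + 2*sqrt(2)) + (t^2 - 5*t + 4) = 2*t^2 - 4*t + 2*sqrt(2)*t + 2*sqrt(2) + 4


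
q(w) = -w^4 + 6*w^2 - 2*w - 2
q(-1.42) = 8.87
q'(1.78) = -3.20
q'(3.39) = -117.15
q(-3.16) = -35.48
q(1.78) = 3.41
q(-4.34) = -235.09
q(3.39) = -71.90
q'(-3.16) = 86.30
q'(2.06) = -12.25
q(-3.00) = -23.00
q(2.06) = 1.33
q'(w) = -4*w^3 + 12*w - 2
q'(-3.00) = 70.00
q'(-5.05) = 452.55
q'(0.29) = 1.38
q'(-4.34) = 272.91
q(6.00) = -1094.00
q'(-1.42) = -7.59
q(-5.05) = -489.26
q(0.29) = -2.08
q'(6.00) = -794.00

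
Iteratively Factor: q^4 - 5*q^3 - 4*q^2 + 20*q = (q + 2)*(q^3 - 7*q^2 + 10*q) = q*(q + 2)*(q^2 - 7*q + 10) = q*(q - 5)*(q + 2)*(q - 2)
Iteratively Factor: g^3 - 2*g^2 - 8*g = (g)*(g^2 - 2*g - 8) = g*(g + 2)*(g - 4)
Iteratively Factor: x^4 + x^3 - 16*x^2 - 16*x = (x + 4)*(x^3 - 3*x^2 - 4*x) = (x - 4)*(x + 4)*(x^2 + x) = (x - 4)*(x + 1)*(x + 4)*(x)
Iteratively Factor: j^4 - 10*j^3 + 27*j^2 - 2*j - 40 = (j - 5)*(j^3 - 5*j^2 + 2*j + 8) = (j - 5)*(j + 1)*(j^2 - 6*j + 8) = (j - 5)*(j - 2)*(j + 1)*(j - 4)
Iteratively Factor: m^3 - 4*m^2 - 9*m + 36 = (m - 3)*(m^2 - m - 12) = (m - 4)*(m - 3)*(m + 3)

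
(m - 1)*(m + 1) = m^2 - 1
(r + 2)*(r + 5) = r^2 + 7*r + 10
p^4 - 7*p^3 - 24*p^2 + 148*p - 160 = (p - 8)*(p - 2)^2*(p + 5)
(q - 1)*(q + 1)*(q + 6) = q^3 + 6*q^2 - q - 6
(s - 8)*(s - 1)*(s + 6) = s^3 - 3*s^2 - 46*s + 48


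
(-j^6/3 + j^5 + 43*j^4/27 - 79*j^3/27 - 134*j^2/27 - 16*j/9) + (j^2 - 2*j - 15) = -j^6/3 + j^5 + 43*j^4/27 - 79*j^3/27 - 107*j^2/27 - 34*j/9 - 15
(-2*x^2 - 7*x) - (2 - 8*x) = -2*x^2 + x - 2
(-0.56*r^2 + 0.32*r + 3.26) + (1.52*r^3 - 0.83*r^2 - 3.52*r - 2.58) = 1.52*r^3 - 1.39*r^2 - 3.2*r + 0.68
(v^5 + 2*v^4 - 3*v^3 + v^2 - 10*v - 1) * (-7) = -7*v^5 - 14*v^4 + 21*v^3 - 7*v^2 + 70*v + 7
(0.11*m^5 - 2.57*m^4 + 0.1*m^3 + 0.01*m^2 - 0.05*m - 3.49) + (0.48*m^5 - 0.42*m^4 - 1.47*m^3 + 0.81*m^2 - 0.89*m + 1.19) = 0.59*m^5 - 2.99*m^4 - 1.37*m^3 + 0.82*m^2 - 0.94*m - 2.3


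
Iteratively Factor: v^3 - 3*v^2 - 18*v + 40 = (v - 5)*(v^2 + 2*v - 8) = (v - 5)*(v + 4)*(v - 2)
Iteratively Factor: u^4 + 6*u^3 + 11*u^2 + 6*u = (u + 3)*(u^3 + 3*u^2 + 2*u) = (u + 1)*(u + 3)*(u^2 + 2*u) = (u + 1)*(u + 2)*(u + 3)*(u)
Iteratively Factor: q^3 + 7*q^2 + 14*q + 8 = (q + 1)*(q^2 + 6*q + 8) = (q + 1)*(q + 2)*(q + 4)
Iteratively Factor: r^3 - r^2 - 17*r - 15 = (r - 5)*(r^2 + 4*r + 3) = (r - 5)*(r + 1)*(r + 3)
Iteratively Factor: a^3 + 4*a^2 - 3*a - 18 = (a + 3)*(a^2 + a - 6) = (a - 2)*(a + 3)*(a + 3)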